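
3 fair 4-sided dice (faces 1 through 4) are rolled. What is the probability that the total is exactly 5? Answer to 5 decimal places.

0.09375

There are 4^3 = 64 equally likely outcomes.
The number of ordered 3-tuples from {1,…,4} summing to 5 is 6.
P(sum = 5) = 6/64 = 3/32 ≈ 0.09375.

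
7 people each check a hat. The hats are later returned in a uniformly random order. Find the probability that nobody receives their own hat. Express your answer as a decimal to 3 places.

0.368

This is the derangement probability: permutations of 7 with no fixed point.
D(7) = 7! · (1 − 1/1! + 1/2! − ··· + (−1)^7/7!) = 1854.
P = 1854/5040 = 103/280 ≈ 0.368.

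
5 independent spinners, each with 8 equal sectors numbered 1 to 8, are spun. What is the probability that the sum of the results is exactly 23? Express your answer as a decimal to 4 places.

0.0751

There are 8^5 = 32768 equally likely outcomes.
The number of ordered 5-tuples from {1,…,8} summing to 23 is 2460.
P(sum = 23) = 2460/32768 = 615/8192 ≈ 0.0751.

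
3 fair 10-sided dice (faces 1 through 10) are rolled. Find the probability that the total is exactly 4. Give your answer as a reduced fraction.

3/1000

There are 10^3 = 1000 equally likely outcomes.
The number of ordered 3-tuples from {1,…,10} summing to 4 is 3.
P(sum = 4) = 3/1000.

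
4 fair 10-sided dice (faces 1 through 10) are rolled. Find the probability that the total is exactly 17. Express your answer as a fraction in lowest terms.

There are 10^4 = 10000 equally likely outcomes.
The number of ordered 4-tuples from {1,…,10} summing to 17 is 480.
P(sum = 17) = 480/10000 = 6/125.

6/125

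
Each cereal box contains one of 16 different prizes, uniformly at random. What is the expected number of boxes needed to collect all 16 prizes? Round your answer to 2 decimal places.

After i distinct types are collected, each trial gives a new one with probability (16−i)/16, so the expected wait for the next new type is 16/(16−i).
E = 16/16 + 16/15 + 16/14 + 16/13 + 16/12 + 16/11 + 16/10 + 16/9 + 16/8 + 16/7 + 16/6 + 16/5 + 16/4 + 16/3 + 16/2 + 16/1 = 2436559/45045 ≈ 54.09.

54.09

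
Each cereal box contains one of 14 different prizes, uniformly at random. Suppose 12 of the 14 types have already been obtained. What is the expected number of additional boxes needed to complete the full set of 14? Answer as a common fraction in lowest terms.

21

Starting from 12 distinct types, each trial gives a new one with probability (14−i)/14 when i types are held, so the wait for the next new type is 14/(14−i).
E = 14/2 + 14/1 = 21.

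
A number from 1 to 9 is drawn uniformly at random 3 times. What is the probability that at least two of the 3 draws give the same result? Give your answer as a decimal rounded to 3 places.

0.309

P(all 3 different) = 9/9 · 8/9 · ··· · 7/9 ≈ 0.691.
P(at least two equal) = 1 − 0.691 = 0.309.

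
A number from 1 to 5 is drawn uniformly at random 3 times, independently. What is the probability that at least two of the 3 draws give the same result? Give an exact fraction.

13/25

P(all 3 different) = 5/5 · 4/5 · ··· · 3/5 = 12/25.
P(at least two equal) = 1 − 12/25 = 13/25.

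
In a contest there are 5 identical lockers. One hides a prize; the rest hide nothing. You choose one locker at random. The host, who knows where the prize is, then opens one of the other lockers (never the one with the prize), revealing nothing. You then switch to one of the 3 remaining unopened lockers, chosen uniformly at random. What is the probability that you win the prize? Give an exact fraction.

Your original locker holds the prize with probability 1/5, so the other 4 collectively hold it with probability 4/5.
The host can always find an empty locker to open, so this doesn't change that 4/5; it is now spread over the 3 remaining unopened lockers.
P(win by switching) = (4/5) · (1/3) = 4/15.

4/15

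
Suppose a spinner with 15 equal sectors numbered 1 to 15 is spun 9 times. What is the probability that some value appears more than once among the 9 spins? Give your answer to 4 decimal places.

0.9528

P(all 9 different) = 15/15 · 14/15 · ··· · 7/15 ≈ 0.0472.
P(at least two equal) = 1 − 0.0472 = 0.9528.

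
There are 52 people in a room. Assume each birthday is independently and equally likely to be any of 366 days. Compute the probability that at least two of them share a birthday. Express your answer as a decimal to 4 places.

0.9778

It's easier to compute the probability that all 52 are distinct.
P(all distinct) = 366/366 · 365/366 · ··· · 315/366 ≈ 0.0222.
So the probability of at least one match is 1 − 0.0222 = 0.9778.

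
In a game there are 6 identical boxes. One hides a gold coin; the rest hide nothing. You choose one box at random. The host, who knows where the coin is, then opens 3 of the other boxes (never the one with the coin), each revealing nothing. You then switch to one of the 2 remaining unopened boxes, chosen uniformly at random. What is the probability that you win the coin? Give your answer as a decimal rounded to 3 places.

0.417

Your original box holds the coin with probability 1/6, so the other 5 collectively hold it with probability 5/6.
The host can always find 3 empty boxes to open, so the reveals don't change that 5/6; it is now spread over the 2 remaining unopened boxes.
P(win by switching) = (5/6) · (1/2) = 5/12 ≈ 0.417.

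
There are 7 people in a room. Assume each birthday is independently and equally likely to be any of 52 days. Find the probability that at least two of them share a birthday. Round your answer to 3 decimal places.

0.344

It's easier to compute the probability that all 7 are distinct.
P(all distinct) = 52/52 · 51/52 · ··· · 46/52 ≈ 0.656.
So the probability of at least one match is 1 − 0.656 = 0.344.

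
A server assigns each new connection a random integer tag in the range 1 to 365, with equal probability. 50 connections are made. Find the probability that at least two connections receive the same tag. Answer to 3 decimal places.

It's easier to compute the probability that all 50 are distinct.
P(all distinct) = 365/365 · 364/365 · ··· · 316/365 ≈ 0.030.
So the probability of at least one match is 1 − 0.030 = 0.970.

0.970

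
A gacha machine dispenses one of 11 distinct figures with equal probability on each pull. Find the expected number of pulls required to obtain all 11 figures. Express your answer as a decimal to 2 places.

After i distinct types are collected, each trial gives a new one with probability (11−i)/11, so the expected wait for the next new type is 11/(11−i).
E = 11/11 + 11/10 + 11/9 + 11/8 + 11/7 + 11/6 + 11/5 + 11/4 + 11/3 + 11/2 + 11/1 = 83711/2520 ≈ 33.22.

33.22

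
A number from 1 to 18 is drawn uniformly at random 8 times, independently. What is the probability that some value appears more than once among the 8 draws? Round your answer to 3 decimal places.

P(all 8 different) = 18/18 · 17/18 · ··· · 11/18 ≈ 0.160.
P(at least two equal) = 1 − 0.160 = 0.840.

0.840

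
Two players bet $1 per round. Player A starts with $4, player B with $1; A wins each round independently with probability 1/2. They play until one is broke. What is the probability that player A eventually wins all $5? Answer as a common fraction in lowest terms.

With a fair step, P(i) = ½P(i−1) + ½P(i+1) with P(0)=0, P(5)=1 has the linear solution P(i) = i/5.
P(4) = 4/5.

4/5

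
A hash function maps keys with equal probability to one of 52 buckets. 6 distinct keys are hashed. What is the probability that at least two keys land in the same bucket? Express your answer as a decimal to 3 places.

It's easier to compute the probability that all 6 are distinct.
P(all distinct) = 52/52 · 51/52 · ··· · 47/52 ≈ 0.741.
So the probability of at least one match is 1 − 0.741 = 0.259.

0.259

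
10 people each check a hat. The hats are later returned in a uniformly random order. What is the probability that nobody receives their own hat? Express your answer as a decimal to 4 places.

0.3679

This is the derangement probability: permutations of 10 with no fixed point.
D(10) = 10! · (1 − 1/1! + 1/2! − ··· + (−1)^10/10!) = 1334961.
P = 1334961/3628800 = 16481/44800 ≈ 0.3679.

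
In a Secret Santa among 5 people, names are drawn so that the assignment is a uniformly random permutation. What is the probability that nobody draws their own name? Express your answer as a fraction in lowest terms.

11/30

This is the derangement probability: permutations of 5 with no fixed point.
D(5) = 5! · (1 − 1/1! + 1/2! − ··· + (−1)^5/5!) = 44.
P = 44/120 = 11/30.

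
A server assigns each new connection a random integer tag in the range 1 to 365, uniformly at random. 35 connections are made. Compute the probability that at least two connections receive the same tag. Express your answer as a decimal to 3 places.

It's easier to compute the probability that all 35 are distinct.
P(all distinct) = 365/365 · 364/365 · ··· · 331/365 ≈ 0.186.
So the probability of at least one match is 1 − 0.186 = 0.814.

0.814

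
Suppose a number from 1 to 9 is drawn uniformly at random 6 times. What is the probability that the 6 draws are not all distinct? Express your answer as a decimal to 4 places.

P(all 6 different) = 9/9 · 8/9 · ··· · 4/9 ≈ 0.1138.
P(at least two equal) = 1 − 0.1138 = 0.8862.

0.8862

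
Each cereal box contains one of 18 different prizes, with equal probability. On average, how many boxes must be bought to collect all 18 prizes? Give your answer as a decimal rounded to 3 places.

62.912

After i distinct types are collected, each trial gives a new one with probability (18−i)/18, so the expected wait for the next new type is 18/(18−i).
E = 18/18 + 18/17 + 18/16 + 18/15 + 18/14 + 18/13 + 18/12 + 18/11 + 18/10 + 18/9 + 18/8 + 18/7 + 18/6 + 18/5 + 18/4 + 18/3 + 18/2 + 18/1 = 42822903/680680 ≈ 62.912.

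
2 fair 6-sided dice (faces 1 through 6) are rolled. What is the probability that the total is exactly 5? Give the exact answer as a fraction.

There are 6^2 = 36 equally likely outcomes.
The number of ordered 2-tuples from {1,…,6} summing to 5 is 4.
P(sum = 5) = 4/36 = 1/9.

1/9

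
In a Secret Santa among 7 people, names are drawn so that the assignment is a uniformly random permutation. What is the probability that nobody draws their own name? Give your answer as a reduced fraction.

103/280

This is the derangement probability: permutations of 7 with no fixed point.
D(7) = 7! · (1 − 1/1! + 1/2! − ··· + (−1)^7/7!) = 1854.
P = 1854/5040 = 103/280.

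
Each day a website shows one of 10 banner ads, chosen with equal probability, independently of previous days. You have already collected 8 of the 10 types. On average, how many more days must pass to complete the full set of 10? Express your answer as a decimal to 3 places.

Starting from 8 distinct types, each trial gives a new one with probability (10−i)/10 when i types are held, so the wait for the next new type is 10/(10−i).
E = 10/2 + 10/1 = 15 ≈ 15.000.

15.000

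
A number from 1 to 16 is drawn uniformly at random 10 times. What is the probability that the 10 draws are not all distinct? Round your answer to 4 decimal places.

0.9736

P(all 10 different) = 16/16 · 15/16 · ··· · 7/16 ≈ 0.0264.
P(at least two equal) = 1 − 0.0264 = 0.9736.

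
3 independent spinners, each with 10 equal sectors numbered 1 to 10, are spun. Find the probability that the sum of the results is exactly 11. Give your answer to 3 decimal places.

There are 10^3 = 1000 equally likely outcomes.
The number of ordered 3-tuples from {1,…,10} summing to 11 is 45.
P(sum = 11) = 45/1000 = 9/200 ≈ 0.045.

0.045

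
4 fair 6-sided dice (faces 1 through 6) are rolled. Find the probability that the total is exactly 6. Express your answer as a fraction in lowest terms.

5/648

There are 6^4 = 1296 equally likely outcomes.
The number of ordered 4-tuples from {1,…,6} summing to 6 is 10.
P(sum = 6) = 10/1296 = 5/648.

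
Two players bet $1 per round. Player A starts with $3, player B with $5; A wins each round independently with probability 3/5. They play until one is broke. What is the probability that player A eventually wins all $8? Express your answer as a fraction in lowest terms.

4617/6305

Let r = q/p = (2/5)/(3/5) = 2/3. The recurrence P(i) = p·P(i+1) + q·P(i−1) with P(0)=0, P(8)=1 gives P(i) = (1 − r^i)/(1 − r^8).
P(3) = (1 − (2/3)^3) / (1 − (2/3)^8) = 4617/6305.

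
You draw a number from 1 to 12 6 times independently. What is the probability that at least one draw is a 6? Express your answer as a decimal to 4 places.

P(no draw is a 6) = (11/12)^6 ≈ 0.5933.
P(at least one) = 1 − 0.5933 = 0.4067.

0.4067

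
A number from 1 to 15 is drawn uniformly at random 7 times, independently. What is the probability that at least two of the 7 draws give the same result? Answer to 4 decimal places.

P(all 7 different) = 15/15 · 14/15 · ··· · 9/15 ≈ 0.1898.
P(at least two equal) = 1 − 0.1898 = 0.8102.

0.8102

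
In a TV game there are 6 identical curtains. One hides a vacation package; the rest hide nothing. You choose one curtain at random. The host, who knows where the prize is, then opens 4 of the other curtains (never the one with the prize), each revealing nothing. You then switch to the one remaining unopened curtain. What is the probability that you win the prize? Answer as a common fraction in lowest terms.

Your original curtain holds the prize with probability 1/6, so the other 5 collectively hold it with probability 5/6.
The host can always find 4 empty curtains to open, so the reveals don't change that 5/6; it is now spread over the 1 remaining unopened curtain.
P(win by switching) = (5/6) · (1/1) = 5/6.

5/6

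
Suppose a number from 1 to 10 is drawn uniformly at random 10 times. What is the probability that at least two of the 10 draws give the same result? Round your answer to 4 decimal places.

P(all 10 different) = 10/10 · 9/10 · ··· · 1/10 ≈ 0.0004.
P(at least two equal) = 1 − 0.0004 = 0.9996.

0.9996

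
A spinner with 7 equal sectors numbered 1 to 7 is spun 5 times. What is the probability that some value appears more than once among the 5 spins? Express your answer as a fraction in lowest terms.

2041/2401

P(all 5 different) = 7/7 · 6/7 · ··· · 3/7 = 360/2401.
P(at least two equal) = 1 − 360/2401 = 2041/2401.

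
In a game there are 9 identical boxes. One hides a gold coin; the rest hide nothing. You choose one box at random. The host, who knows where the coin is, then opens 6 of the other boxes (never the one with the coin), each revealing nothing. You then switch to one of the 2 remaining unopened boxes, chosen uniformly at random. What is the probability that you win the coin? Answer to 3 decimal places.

Your original box holds the coin with probability 1/9, so the other 8 collectively hold it with probability 8/9.
The host can always find 6 empty boxes to open, so the reveals don't change that 8/9; it is now spread over the 2 remaining unopened boxes.
P(win by switching) = (8/9) · (1/2) = 4/9 ≈ 0.444.

0.444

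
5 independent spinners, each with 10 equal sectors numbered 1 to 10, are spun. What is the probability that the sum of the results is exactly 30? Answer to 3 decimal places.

There are 10^5 = 100000 equally likely outcomes.
The number of ordered 5-tuples from {1,…,10} summing to 30 is 5631.
P(sum = 30) = 5631/100000 ≈ 0.056.

0.056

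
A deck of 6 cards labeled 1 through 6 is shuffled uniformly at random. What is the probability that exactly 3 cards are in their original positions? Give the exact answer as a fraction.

1/18

Choose which 3 of the 6 are fixed: C(6,3) = 20 ways.
The remaining 3 must have no fixed point: D(3) = 2.
P = 20·2/720 = 1/18.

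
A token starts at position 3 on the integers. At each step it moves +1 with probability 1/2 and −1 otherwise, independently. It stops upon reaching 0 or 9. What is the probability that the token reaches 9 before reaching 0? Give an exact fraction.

With a fair step, P(i) = ½P(i−1) + ½P(i+1) with P(0)=0, P(9)=1 has the linear solution P(i) = i/9.
P(3) = 3/9 = 1/3.

1/3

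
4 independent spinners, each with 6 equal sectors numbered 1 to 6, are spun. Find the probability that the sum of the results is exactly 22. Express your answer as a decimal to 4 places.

There are 6^4 = 1296 equally likely outcomes.
The number of ordered 4-tuples from {1,…,6} summing to 22 is 10.
P(sum = 22) = 10/1296 = 5/648 ≈ 0.0077.

0.0077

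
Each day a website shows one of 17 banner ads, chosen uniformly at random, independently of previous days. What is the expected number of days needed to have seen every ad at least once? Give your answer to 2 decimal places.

58.47

After i distinct types are collected, each trial gives a new one with probability (17−i)/17, so the expected wait for the next new type is 17/(17−i).
E = 17/17 + 17/16 + 17/15 + 17/14 + 17/13 + 17/12 + 17/11 + 17/10 + 17/9 + 17/8 + 17/7 + 17/6 + 17/5 + 17/4 + 17/3 + 17/2 + 17/1 = 42142223/720720 ≈ 58.47.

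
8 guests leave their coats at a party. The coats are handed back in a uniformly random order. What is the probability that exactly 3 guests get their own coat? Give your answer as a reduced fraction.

Choose which 3 of the 8 are fixed: C(8,3) = 56 ways.
The remaining 5 must have no fixed point: D(5) = 44.
P = 56·44/40320 = 11/180.

11/180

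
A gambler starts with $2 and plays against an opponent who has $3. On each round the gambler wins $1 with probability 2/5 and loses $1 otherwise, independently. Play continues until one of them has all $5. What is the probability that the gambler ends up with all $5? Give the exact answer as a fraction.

Let r = q/p = (3/5)/(2/5) = 3/2. The recurrence P(i) = p·P(i+1) + q·P(i−1) with P(0)=0, P(5)=1 gives P(i) = (1 − r^i)/(1 − r^5).
P(2) = (1 − (3/2)^2) / (1 − (3/2)^5) = 40/211.

40/211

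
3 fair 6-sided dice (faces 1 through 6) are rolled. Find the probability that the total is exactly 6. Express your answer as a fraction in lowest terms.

5/108

There are 6^3 = 216 equally likely outcomes.
The number of ordered 3-tuples from {1,…,6} summing to 6 is 10.
P(sum = 6) = 10/216 = 5/108.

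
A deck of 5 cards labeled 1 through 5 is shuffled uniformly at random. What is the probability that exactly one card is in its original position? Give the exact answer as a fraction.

3/8

Choose which one is fixed: C(5,1) = 5 ways.
The remaining 4 must have no fixed point: D(4) = 9.
P = 5·9/120 = 3/8.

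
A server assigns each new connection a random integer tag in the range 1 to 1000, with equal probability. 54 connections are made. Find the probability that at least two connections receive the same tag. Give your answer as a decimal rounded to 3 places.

0.767

It's easier to compute the probability that all 54 are distinct.
P(all distinct) = 1000/1000 · 999/1000 · ··· · 947/1000 ≈ 0.233.
So the probability of at least one match is 1 − 0.233 = 0.767.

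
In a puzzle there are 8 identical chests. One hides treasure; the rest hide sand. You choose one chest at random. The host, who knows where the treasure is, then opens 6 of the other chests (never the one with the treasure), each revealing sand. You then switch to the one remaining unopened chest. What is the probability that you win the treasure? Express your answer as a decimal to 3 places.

Your original chest holds the treasure with probability 1/8, so the other 7 collectively hold it with probability 7/8.
The host can always find 6 empty chests to open, so the reveals don't change that 7/8; it is now spread over the 1 remaining unopened chest.
P(win by switching) = (7/8) · (1/1) = 7/8 ≈ 0.875.

0.875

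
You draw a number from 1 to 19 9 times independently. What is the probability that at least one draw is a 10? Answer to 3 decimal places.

0.385

P(no draw is a 10) = (18/19)^9 ≈ 0.615.
P(at least one) = 1 − 0.615 = 0.385.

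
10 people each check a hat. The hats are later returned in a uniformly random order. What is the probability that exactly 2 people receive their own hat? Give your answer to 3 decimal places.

0.184

Choose which 2 of the 10 are fixed: C(10,2) = 45 ways.
The remaining 8 must have no fixed point: D(8) = 14833.
P = 45·14833/3628800 = 2119/11520 ≈ 0.184.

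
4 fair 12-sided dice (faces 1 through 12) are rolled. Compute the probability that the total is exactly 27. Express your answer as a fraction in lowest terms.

There are 12^4 = 20736 equally likely outcomes.
The number of ordered 4-tuples from {1,…,12} summing to 27 is 1144.
P(sum = 27) = 1144/20736 = 143/2592.

143/2592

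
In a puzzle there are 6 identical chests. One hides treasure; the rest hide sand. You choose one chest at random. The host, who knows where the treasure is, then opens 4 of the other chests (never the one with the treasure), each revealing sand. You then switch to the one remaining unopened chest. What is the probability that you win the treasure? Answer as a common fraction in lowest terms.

5/6

Your original chest holds the treasure with probability 1/6, so the other 5 collectively hold it with probability 5/6.
The host can always find 4 empty chests to open, so the reveals don't change that 5/6; it is now spread over the 1 remaining unopened chest.
P(win by switching) = (5/6) · (1/1) = 5/6.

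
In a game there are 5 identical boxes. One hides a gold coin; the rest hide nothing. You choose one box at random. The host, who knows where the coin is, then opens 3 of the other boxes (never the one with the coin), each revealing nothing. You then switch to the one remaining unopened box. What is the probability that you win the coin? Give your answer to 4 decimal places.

Your original box holds the coin with probability 1/5, so the other 4 collectively hold it with probability 4/5.
The host can always find 3 empty boxes to open, so the reveals don't change that 4/5; it is now spread over the 1 remaining unopened box.
P(win by switching) = (4/5) · (1/1) = 4/5 ≈ 0.8000.

0.8000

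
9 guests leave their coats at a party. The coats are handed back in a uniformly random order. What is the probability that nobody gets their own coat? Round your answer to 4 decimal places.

This is the derangement probability: permutations of 9 with no fixed point.
D(9) = 9! · (1 − 1/1! + 1/2! − ··· + (−1)^9/9!) = 133496.
P = 133496/362880 = 16687/45360 ≈ 0.3679.

0.3679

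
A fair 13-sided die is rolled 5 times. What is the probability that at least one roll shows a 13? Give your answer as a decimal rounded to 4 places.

0.3298

P(no roll shows a 13) = (12/13)^5 ≈ 0.6702.
P(at least one) = 1 − 0.6702 = 0.3298.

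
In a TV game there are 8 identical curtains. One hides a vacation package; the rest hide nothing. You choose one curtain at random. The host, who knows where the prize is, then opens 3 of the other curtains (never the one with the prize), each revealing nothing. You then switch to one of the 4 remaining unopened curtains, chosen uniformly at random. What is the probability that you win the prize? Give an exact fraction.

7/32

Your original curtain holds the prize with probability 1/8, so the other 7 collectively hold it with probability 7/8.
The host can always find 3 empty curtains to open, so the reveals don't change that 7/8; it is now spread over the 4 remaining unopened curtains.
P(win by switching) = (7/8) · (1/4) = 7/32.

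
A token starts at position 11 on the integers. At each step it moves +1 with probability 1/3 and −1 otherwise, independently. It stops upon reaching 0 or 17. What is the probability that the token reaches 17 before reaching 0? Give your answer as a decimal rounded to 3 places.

Let r = q/p = (2/3)/(1/3) = 2. The recurrence P(i) = p·P(i+1) + q·P(i−1) with P(0)=0, P(17)=1 gives P(i) = (1 − r^i)/(1 − r^17).
P(11) = (1 − (2)^11) / (1 − (2)^17) = 2047/131071 ≈ 0.016.

0.016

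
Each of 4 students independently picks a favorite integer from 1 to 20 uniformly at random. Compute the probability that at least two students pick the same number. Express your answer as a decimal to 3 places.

0.273

It's easier to compute the probability that all 4 are distinct.
P(all distinct) = 20/20 · 19/20 · ··· · 17/20 ≈ 0.727.
So the probability of at least one match is 1 − 0.727 = 0.273.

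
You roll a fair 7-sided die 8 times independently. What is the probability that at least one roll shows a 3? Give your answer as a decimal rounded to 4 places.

0.7086

P(no roll shows a 3) = (6/7)^8 ≈ 0.2914.
P(at least one) = 1 − 0.2914 = 0.7086.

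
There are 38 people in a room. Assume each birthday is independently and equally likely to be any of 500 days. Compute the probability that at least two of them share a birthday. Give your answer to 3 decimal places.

It's easier to compute the probability that all 38 are distinct.
P(all distinct) = 500/500 · 499/500 · ··· · 463/500 ≈ 0.236.
So the probability of at least one match is 1 − 0.236 = 0.764.

0.764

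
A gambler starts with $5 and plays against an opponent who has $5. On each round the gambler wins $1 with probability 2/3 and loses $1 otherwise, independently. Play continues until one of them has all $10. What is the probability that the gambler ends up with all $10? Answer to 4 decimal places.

Let r = q/p = (1/3)/(2/3) = 1/2. The recurrence P(i) = p·P(i+1) + q·P(i−1) with P(0)=0, P(10)=1 gives P(i) = (1 − r^i)/(1 − r^10).
P(5) = (1 − (1/2)^5) / (1 − (1/2)^10) = 32/33 ≈ 0.9697.

0.9697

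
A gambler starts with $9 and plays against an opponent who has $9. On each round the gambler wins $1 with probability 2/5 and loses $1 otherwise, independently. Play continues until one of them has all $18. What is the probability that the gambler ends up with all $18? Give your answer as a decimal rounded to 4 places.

Let r = q/p = (3/5)/(2/5) = 3/2. The recurrence P(i) = p·P(i+1) + q·P(i−1) with P(0)=0, P(18)=1 gives P(i) = (1 − r^i)/(1 − r^18).
P(9) = (1 − (3/2)^9) / (1 − (3/2)^18) = 512/20195 ≈ 0.0254.

0.0254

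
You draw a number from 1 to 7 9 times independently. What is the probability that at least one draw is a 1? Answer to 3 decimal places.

0.750

P(no draw is a 1) = (6/7)^9 ≈ 0.250.
P(at least one) = 1 − 0.250 = 0.750.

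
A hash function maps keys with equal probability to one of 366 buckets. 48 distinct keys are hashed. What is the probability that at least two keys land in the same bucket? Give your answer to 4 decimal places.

0.9602

It's easier to compute the probability that all 48 are distinct.
P(all distinct) = 366/366 · 365/366 · ··· · 319/366 ≈ 0.0398.
So the probability of at least one match is 1 − 0.0398 = 0.9602.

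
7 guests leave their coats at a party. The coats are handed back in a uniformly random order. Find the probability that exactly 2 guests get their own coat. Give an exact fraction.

11/60

Choose which 2 of the 7 are fixed: C(7,2) = 21 ways.
The remaining 5 must have no fixed point: D(5) = 44.
P = 21·44/5040 = 11/60.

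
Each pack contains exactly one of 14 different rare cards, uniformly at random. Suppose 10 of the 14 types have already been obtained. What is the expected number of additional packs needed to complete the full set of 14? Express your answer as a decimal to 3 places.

29.167

Starting from 10 distinct types, each trial gives a new one with probability (14−i)/14 when i types are held, so the wait for the next new type is 14/(14−i).
E = 14/4 + 14/3 + 14/2 + 14/1 = 175/6 ≈ 29.167.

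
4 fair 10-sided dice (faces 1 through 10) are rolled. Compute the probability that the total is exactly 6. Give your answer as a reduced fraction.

1/1000

There are 10^4 = 10000 equally likely outcomes.
The number of ordered 4-tuples from {1,…,10} summing to 6 is 10.
P(sum = 6) = 10/10000 = 1/1000.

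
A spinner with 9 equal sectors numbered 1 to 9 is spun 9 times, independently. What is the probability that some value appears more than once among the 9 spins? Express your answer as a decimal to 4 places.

P(all 9 different) = 9/9 · 8/9 · ··· · 1/9 ≈ 0.0009.
P(at least two equal) = 1 − 0.0009 = 0.9991.

0.9991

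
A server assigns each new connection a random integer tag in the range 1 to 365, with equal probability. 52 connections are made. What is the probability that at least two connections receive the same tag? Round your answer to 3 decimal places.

It's easier to compute the probability that all 52 are distinct.
P(all distinct) = 365/365 · 364/365 · ··· · 314/365 ≈ 0.022.
So the probability of at least one match is 1 − 0.022 = 0.978.

0.978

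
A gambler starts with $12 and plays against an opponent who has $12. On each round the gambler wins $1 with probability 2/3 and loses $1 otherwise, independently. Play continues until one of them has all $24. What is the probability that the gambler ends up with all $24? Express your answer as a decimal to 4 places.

0.9998

Let r = q/p = (1/3)/(2/3) = 1/2. The recurrence P(i) = p·P(i+1) + q·P(i−1) with P(0)=0, P(24)=1 gives P(i) = (1 − r^i)/(1 − r^24).
P(12) = (1 − (1/2)^12) / (1 − (1/2)^24) = 4096/4097 ≈ 0.9998.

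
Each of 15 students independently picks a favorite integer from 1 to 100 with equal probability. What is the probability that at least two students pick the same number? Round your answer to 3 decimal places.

It's easier to compute the probability that all 15 are distinct.
P(all distinct) = 100/100 · 99/100 · ··· · 86/100 ≈ 0.331.
So the probability of at least one match is 1 − 0.331 = 0.669.

0.669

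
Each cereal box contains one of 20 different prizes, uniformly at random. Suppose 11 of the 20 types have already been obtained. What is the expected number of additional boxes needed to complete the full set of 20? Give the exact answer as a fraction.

7129/126

Starting from 11 distinct types, each trial gives a new one with probability (20−i)/20 when i types are held, so the wait for the next new type is 20/(20−i).
E = 20/9 + 20/8 + 20/7 + 20/6 + 20/5 + 20/4 + 20/3 + 20/2 + 20/1 = 7129/126.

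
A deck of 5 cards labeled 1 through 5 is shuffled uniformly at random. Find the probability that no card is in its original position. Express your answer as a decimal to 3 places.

This is the derangement probability: permutations of 5 with no fixed point.
D(5) = 5! · (1 − 1/1! + 1/2! − ··· + (−1)^5/5!) = 44.
P = 44/120 = 11/30 ≈ 0.367.

0.367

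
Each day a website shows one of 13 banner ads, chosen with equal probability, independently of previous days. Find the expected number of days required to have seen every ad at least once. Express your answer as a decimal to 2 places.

After i distinct types are collected, each trial gives a new one with probability (13−i)/13, so the expected wait for the next new type is 13/(13−i).
E = 13/13 + 13/12 + 13/11 + 13/10 + 13/9 + 13/8 + 13/7 + 13/6 + 13/5 + 13/4 + 13/3 + 13/2 + 13/1 = 1145993/27720 ≈ 41.34.

41.34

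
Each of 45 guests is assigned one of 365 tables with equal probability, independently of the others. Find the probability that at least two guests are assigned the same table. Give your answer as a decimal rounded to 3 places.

It's easier to compute the probability that all 45 are distinct.
P(all distinct) = 365/365 · 364/365 · ··· · 321/365 ≈ 0.059.
So the probability of at least one match is 1 − 0.059 = 0.941.

0.941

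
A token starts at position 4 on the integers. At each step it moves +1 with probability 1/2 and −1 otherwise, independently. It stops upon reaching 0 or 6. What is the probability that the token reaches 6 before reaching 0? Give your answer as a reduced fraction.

With a fair step, P(i) = ½P(i−1) + ½P(i+1) with P(0)=0, P(6)=1 has the linear solution P(i) = i/6.
P(4) = 4/6 = 2/3.

2/3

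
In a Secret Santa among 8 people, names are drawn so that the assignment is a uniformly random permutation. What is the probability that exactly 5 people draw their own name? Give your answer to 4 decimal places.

0.0028

Choose which 5 of the 8 are fixed: C(8,5) = 56 ways.
The remaining 3 must have no fixed point: D(3) = 2.
P = 56·2/40320 = 1/360 ≈ 0.0028.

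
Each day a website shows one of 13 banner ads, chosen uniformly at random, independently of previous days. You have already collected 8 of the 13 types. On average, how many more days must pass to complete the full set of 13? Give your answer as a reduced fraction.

Starting from 8 distinct types, each trial gives a new one with probability (13−i)/13 when i types are held, so the wait for the next new type is 13/(13−i).
E = 13/5 + 13/4 + 13/3 + 13/2 + 13/1 = 1781/60.

1781/60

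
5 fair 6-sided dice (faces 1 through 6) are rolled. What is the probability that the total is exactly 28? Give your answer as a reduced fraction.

There are 6^5 = 7776 equally likely outcomes.
The number of ordered 5-tuples from {1,…,6} summing to 28 is 15.
P(sum = 28) = 15/7776 = 5/2592.

5/2592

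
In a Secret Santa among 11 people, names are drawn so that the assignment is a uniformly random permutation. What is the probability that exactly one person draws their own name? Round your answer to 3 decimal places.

Choose which one is fixed: C(11,1) = 11 ways.
The remaining 10 must have no fixed point: D(10) = 1334961.
P = 11·1334961/39916800 = 16481/44800 ≈ 0.368.

0.368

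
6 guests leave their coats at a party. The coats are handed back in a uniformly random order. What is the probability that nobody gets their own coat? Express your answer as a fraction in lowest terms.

53/144

This is the derangement probability: permutations of 6 with no fixed point.
D(6) = 6! · (1 − 1/1! + 1/2! − ··· + (−1)^6/6!) = 265.
P = 265/720 = 53/144.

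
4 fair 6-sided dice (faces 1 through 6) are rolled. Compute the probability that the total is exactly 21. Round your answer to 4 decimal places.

There are 6^4 = 1296 equally likely outcomes.
The number of ordered 4-tuples from {1,…,6} summing to 21 is 20.
P(sum = 21) = 20/1296 = 5/324 ≈ 0.0154.

0.0154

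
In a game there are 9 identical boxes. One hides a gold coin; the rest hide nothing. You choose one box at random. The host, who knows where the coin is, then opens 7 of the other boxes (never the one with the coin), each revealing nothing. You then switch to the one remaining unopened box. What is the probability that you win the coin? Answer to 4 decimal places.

Your original box holds the coin with probability 1/9, so the other 8 collectively hold it with probability 8/9.
The host can always find 7 empty boxes to open, so the reveals don't change that 8/9; it is now spread over the 1 remaining unopened box.
P(win by switching) = (8/9) · (1/1) = 8/9 ≈ 0.8889.

0.8889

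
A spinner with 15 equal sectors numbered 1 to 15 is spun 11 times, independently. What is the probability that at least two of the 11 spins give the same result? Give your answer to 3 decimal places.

0.994

P(all 11 different) = 15/15 · 14/15 · ··· · 5/15 ≈ 0.006.
P(at least two equal) = 1 − 0.006 = 0.994.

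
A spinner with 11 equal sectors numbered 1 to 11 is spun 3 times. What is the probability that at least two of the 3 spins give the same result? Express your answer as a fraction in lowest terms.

P(all 3 different) = 11/11 · 10/11 · ··· · 9/11 = 90/121.
P(at least two equal) = 1 − 90/121 = 31/121.

31/121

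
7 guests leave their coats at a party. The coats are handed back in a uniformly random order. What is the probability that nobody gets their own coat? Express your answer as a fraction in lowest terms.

103/280

This is the derangement probability: permutations of 7 with no fixed point.
D(7) = 7! · (1 − 1/1! + 1/2! − ··· + (−1)^7/7!) = 1854.
P = 1854/5040 = 103/280.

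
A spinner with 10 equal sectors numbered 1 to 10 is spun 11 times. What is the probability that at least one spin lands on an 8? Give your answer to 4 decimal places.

P(no spin lands on an 8) = (9/10)^11 ≈ 0.3138.
P(at least one) = 1 − 0.3138 = 0.6862.

0.6862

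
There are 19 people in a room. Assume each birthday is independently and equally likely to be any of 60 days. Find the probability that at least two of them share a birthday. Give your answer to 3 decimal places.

It's easier to compute the probability that all 19 are distinct.
P(all distinct) = 60/60 · 59/60 · ··· · 42/60 ≈ 0.041.
So the probability of at least one match is 1 − 0.041 = 0.959.

0.959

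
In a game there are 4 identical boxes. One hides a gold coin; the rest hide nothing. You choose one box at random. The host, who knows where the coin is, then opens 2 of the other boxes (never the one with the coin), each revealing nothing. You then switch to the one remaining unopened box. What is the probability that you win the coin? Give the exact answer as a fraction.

3/4

Your original box holds the coin with probability 1/4, so the other 3 collectively hold it with probability 3/4.
The host can always find 2 empty boxes to open, so the reveals don't change that 3/4; it is now spread over the 1 remaining unopened box.
P(win by switching) = (3/4) · (1/1) = 3/4.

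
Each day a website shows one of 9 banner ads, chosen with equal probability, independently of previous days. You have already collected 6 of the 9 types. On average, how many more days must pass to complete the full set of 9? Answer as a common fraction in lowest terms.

33/2

Starting from 6 distinct types, each trial gives a new one with probability (9−i)/9 when i types are held, so the wait for the next new type is 9/(9−i).
E = 9/3 + 9/2 + 9/1 = 33/2.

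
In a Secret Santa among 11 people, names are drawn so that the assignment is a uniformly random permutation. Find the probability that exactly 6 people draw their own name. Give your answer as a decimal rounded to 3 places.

0.001

Choose which 6 of the 11 are fixed: C(11,6) = 462 ways.
The remaining 5 must have no fixed point: D(5) = 44.
P = 462·44/39916800 = 11/21600 ≈ 0.001.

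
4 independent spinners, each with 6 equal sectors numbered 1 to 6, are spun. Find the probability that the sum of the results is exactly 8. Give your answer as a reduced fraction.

There are 6^4 = 1296 equally likely outcomes.
The number of ordered 4-tuples from {1,…,6} summing to 8 is 35.
P(sum = 8) = 35/1296.

35/1296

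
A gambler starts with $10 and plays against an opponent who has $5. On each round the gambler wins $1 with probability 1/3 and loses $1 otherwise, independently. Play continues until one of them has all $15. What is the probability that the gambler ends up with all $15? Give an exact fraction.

33/1057

Let r = q/p = (2/3)/(1/3) = 2. The recurrence P(i) = p·P(i+1) + q·P(i−1) with P(0)=0, P(15)=1 gives P(i) = (1 − r^i)/(1 − r^15).
P(10) = (1 − (2)^10) / (1 − (2)^15) = 33/1057.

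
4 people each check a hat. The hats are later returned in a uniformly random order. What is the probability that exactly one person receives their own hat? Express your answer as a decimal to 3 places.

Choose which one is fixed: C(4,1) = 4 ways.
The remaining 3 must have no fixed point: D(3) = 2.
P = 4·2/24 = 1/3 ≈ 0.333.

0.333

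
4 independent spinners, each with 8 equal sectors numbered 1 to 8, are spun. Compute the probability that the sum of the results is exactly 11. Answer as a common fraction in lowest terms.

There are 8^4 = 4096 equally likely outcomes.
The number of ordered 4-tuples from {1,…,8} summing to 11 is 120.
P(sum = 11) = 120/4096 = 15/512.

15/512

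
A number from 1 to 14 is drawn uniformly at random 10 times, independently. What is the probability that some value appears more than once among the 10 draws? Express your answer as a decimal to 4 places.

P(all 10 different) = 14/14 · 13/14 · ··· · 5/14 ≈ 0.0126.
P(at least two equal) = 1 − 0.0126 = 0.9874.

0.9874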